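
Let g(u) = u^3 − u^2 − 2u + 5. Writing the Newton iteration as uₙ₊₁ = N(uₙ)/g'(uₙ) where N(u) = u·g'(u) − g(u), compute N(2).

g'(u) = 3u^2 − 2u − 2.
N(u) = u·g'(u) − g(u) = u·(3u^2 − 2u − 2) − (u^3 − u^2 − 2u + 5) = 2u^3 − u^2 − 5.
N(2) = 7.

7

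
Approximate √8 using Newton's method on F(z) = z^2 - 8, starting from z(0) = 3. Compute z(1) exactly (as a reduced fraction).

F'(z) = 2z.
F(3) = 1, F'(3) = 6, so z(1) = 3 - 1/6 = 17/6.

17/6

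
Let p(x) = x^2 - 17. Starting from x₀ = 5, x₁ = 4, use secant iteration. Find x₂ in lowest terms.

37/9

p(5) = 8, p(4) = -1. x₂ = 4 - (-1)·(4 - 5)/((-1) - 8) = 37/9.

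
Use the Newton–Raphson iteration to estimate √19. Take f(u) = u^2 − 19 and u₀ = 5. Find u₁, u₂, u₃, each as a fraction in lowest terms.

u₁ = 22/5, u₂ = 959/220, u₃ = 1839281/421960

f'(u) = 2u.
f(5) = 6, f'(5) = 10, so u₁ = 5 − 6/10 = 22/5.
f(22/5) = 9/25, f'(22/5) = 44/5, so u₂ = (22/5) − (9/25)/(44/5) = 959/220.
f(959/220) = 81/48400, f'(959/220) = 959/110, so u₃ = (959/220) − (81/48400)/(959/110) = 1839281/421960.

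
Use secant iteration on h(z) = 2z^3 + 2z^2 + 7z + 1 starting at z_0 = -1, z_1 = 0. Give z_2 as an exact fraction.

-1/7

h(-1) = -6, h(0) = 1. z_2 = 0 - 1·(0 - (-1))/(1 - (-6)) = -1/7.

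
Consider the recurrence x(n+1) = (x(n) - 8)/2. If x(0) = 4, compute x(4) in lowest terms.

x(1) = (4 - 8)/2 = -2.
x(2) = ((-2) - 8)/2 = -5.
x(3) = ((-5) - 8)/2 = -13/2.
x(4) = ((-13/2) - 8)/2 = -29/4.

-29/4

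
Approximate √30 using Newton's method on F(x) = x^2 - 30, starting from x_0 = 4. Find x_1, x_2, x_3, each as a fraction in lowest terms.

F'(x) = 2x.
F(4) = -14, F'(4) = 8, so x_1 = 4 - (-14)/8 = 23/4.
F(23/4) = 49/16, F'(23/4) = 23/2, so x_2 = (23/4) - (49/16)/(23/2) = 1009/184.
F(1009/184) = 2401/33856, F'(1009/184) = 1009/92, so x_3 = (1009/184) - (2401/33856)/(1009/92) = 2033761/371312.

x_1 = 23/4, x_2 = 1009/184, x_3 = 2033761/371312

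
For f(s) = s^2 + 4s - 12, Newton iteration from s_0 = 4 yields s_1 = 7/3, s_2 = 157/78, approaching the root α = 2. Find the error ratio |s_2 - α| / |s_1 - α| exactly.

1/26

s_1 - α = 7/3 - 2 = 1/3, so |s_1 - α| = 1/3.
s_2 - α = 157/78 - 2 = 1/78, so |s_2 - α| = 1/78.
Ratio = (1/78) / (1/3) = 1/26.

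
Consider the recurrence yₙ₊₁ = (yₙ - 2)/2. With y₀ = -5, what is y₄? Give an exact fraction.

-35/16

y₁ = ((-5) - 2)/2 = -7/2.
y₂ = ((-7/2) - 2)/2 = -11/4.
y₃ = ((-11/4) - 2)/2 = -19/8.
y₄ = ((-19/8) - 2)/2 = -35/16.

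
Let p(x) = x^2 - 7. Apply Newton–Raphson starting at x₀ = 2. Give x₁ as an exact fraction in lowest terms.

11/4

p'(x) = 2x.
p(2) = -3, p'(2) = 4, so x₁ = 2 - (-3)/4 = 11/4.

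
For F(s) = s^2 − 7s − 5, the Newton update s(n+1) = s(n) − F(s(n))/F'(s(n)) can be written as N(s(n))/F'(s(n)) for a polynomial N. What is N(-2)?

F'(s) = 2s − 7.
N(s) = s·F'(s) − F(s) = s·(2s − 7) − (s^2 − 7s − 5) = s^2 + 5.
N(-2) = 9.

9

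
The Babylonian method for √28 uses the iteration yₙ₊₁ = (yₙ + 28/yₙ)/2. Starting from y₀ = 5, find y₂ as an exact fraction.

y₁ = (5 + 28/5)/2 = 53/10.
y₂ = (53/10 + 28/(53/10))/2 = 5609/1060.

5609/1060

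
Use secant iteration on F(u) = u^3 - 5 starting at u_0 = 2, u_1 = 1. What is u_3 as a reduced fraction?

443/247

F(2) = 3, F(1) = -4. u_2 = 1 - (-4)·(1 - 2)/((-4) - 3) = 11/7.
F(1) = -4, F(11/7) = -384/343. u_3 = (11/7) - (-384/343)·((11/7) - 1)/((-384/343) - (-4)) = 443/247.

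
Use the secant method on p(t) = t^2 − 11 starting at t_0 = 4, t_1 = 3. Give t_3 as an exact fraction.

73/22

p(4) = 5, p(3) = −2. t_2 = 3 − (−2)·(3 − 4)/((−2) − 5) = 23/7.
p(3) = −2, p(23/7) = −10/49. t_3 = (23/7) − (−10/49)·((23/7) − 3)/((−10/49) − (−2)) = 73/22.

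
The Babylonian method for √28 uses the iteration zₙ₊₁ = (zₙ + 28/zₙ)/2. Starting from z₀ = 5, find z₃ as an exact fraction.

z₁ = (5 + 28/5)/2 = 53/10.
z₂ = (53/10 + 28/(53/10))/2 = 5609/1060.
z₃ = (5609/1060 + 28/(5609/1060))/2 = 62921681/11891080.

62921681/11891080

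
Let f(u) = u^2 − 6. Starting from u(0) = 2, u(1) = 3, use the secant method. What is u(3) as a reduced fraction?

f(2) = −2, f(3) = 3. u(2) = 3 − 3·(3 − 2)/(3 − (−2)) = 12/5.
f(3) = 3, f(12/5) = −6/25. u(3) = (12/5) − (−6/25)·((12/5) − 3)/((−6/25) − 3) = 22/9.

22/9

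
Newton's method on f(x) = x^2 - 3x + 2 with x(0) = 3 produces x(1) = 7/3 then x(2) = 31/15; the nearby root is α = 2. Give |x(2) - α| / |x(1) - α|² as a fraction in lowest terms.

3/5

x(1) - α = 7/3 - 2 = 1/3, so |x(1) - α| = 1/3.
x(2) - α = 31/15 - 2 = 1/15, so |x(2) - α| = 1/15.
|x(1) - α|² = 1/9.
Ratio = (1/15) / (1/9) = 3/5.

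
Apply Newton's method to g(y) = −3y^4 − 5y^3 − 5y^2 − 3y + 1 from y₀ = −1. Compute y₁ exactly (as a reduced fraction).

g'(y) = −12y^3 − 15y^2 − 10y − 3.
g(−1) = 1, g'(−1) = 4, so y₁ = (−1) − 1/4 = −5/4.

−5/4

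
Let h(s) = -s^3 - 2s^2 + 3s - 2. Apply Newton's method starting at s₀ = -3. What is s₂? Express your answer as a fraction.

-4909/1557

h'(s) = -3s^2 - 4s + 3.
h(-3) = -2, h'(-3) = -12, so s₁ = (-3) - (-2)/(-12) = -19/6.
h(-19/6) = 43/216, h'(-19/6) = -173/12, so s₂ = (-19/6) - (43/216)/(-173/12) = -4909/1557.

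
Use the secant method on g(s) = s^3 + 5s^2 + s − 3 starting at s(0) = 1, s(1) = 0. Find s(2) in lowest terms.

g(1) = 4, g(0) = −3. s(2) = 0 − (−3)·(0 − 1)/((−3) − 4) = 3/7.

3/7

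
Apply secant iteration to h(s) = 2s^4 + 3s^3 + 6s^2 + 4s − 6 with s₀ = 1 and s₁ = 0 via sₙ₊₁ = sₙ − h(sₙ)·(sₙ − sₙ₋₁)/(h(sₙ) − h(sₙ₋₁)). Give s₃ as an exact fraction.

125/146

h(1) = 9, h(0) = −6. s₂ = 0 − (−6)·(0 − 1)/((−6) − 9) = 2/5.
h(0) = −6, h(2/5) = −1998/625. s₃ = (2/5) − (−1998/625)·((2/5) − 0)/((−1998/625) − (−6)) = 125/146.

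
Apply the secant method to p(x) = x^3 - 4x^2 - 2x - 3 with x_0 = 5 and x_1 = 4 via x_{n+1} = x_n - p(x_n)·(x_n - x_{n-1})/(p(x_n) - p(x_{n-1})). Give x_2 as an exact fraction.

103/23

p(5) = 12, p(4) = -11. x_2 = 4 - (-11)·(4 - 5)/((-11) - 12) = 103/23.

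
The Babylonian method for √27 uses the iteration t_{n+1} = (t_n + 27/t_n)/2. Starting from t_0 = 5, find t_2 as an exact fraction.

1351/260

t_1 = (5 + 27/5)/2 = 26/5.
t_2 = (26/5 + 27/(26/5))/2 = 1351/260.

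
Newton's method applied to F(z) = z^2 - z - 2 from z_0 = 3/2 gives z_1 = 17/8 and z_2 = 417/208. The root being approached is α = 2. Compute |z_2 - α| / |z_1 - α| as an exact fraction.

z_1 - α = 17/8 - 2 = 1/8, so |z_1 - α| = 1/8.
z_2 - α = 417/208 - 2 = 1/208, so |z_2 - α| = 1/208.
Ratio = (1/208) / (1/8) = 1/26.

1/26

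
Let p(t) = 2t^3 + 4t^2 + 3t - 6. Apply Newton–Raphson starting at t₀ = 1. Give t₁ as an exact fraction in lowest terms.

14/17

p'(t) = 6t^2 + 8t + 3.
p(1) = 3, p'(1) = 17, so t₁ = 1 - 3/17 = 14/17.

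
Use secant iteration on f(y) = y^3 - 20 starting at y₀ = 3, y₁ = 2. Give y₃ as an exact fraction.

1335/487

f(3) = 7, f(2) = -12. y₂ = 2 - (-12)·(2 - 3)/((-12) - 7) = 50/19.
f(2) = -12, f(50/19) = -12180/6859. y₃ = (50/19) - (-12180/6859)·((50/19) - 2)/((-12180/6859) - (-12)) = 1335/487.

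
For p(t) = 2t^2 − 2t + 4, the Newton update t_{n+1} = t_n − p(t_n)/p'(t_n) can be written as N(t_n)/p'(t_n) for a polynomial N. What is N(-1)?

p'(t) = 4t − 2.
N(t) = t·p'(t) − p(t) = t·(4t − 2) − (2t^2 − 2t + 4) = 2t^2 − 4.
N(-1) = −2.

−2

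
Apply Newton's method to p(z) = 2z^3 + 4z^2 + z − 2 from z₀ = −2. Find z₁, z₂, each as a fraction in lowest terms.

p'(z) = 6z^2 + 8z + 1.
p(−2) = −4, p'(−2) = 9, so z₁ = (−2) − (−4)/9 = −14/9.
p(−14/9) = −1024/729, p'(−14/9) = 83/27, so z₂ = (−14/9) − (−1024/729)/(83/27) = −2462/2241.

z₁ = −14/9, z₂ = −2462/2241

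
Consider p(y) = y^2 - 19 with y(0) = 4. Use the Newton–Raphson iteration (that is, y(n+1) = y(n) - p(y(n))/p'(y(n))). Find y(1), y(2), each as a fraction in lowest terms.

p'(y) = 2y.
p(4) = -3, p'(4) = 8, so y(1) = 4 - (-3)/8 = 35/8.
p(35/8) = 9/64, p'(35/8) = 35/4, so y(2) = (35/8) - (9/64)/(35/4) = 2441/560.

y(1) = 35/8, y(2) = 2441/560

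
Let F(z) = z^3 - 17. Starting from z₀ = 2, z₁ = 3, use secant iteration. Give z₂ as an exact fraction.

F(2) = -9, F(3) = 10. z₂ = 3 - 10·(3 - 2)/(10 - (-9)) = 47/19.

47/19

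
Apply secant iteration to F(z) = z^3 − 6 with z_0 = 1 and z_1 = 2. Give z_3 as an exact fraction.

F(1) = −5, F(2) = 2. z_2 = 2 − 2·(2 − 1)/(2 − (−5)) = 12/7.
F(2) = 2, F(12/7) = −330/343. z_3 = (12/7) − (−330/343)·((12/7) − 2)/((−330/343) − 2) = 459/254.

459/254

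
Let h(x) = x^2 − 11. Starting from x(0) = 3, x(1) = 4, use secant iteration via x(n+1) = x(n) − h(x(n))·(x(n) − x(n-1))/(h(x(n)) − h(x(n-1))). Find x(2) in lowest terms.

23/7

h(3) = −2, h(4) = 5. x(2) = 4 − 5·(4 − 3)/(5 − (−2)) = 23/7.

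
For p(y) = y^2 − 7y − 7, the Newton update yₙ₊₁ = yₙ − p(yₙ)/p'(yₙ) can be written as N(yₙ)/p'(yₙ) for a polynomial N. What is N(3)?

16

p'(y) = 2y − 7.
N(y) = y·p'(y) − p(y) = y·(2y − 7) − (y^2 − 7y − 7) = y^2 + 7.
N(3) = 16.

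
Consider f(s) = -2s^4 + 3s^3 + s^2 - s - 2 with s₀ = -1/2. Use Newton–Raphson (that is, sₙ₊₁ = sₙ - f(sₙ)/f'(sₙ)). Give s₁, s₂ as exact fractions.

f'(s) = -8s^3 + 9s^2 + 2s - 1.
f(-1/2) = -7/4, f'(-1/2) = 5/4, so s₁ = (-1/2) - (-7/4)/(5/4) = 9/10.
f(9/10) = -1519/1250, f'(9/10) = 1129/500, so s₂ = (9/10) - (-1519/1250)/(1129/500) = 16237/11290.

s₁ = 9/10, s₂ = 16237/11290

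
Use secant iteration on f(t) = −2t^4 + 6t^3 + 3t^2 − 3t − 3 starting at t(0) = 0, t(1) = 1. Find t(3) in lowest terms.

f(0) = −3, f(1) = 1. t(2) = 1 − 1·(1 − 0)/(1 − (−3)) = 3/4.
f(1) = 1, f(3/4) = −213/128. t(3) = (3/4) − (−213/128)·((3/4) − 1)/((−213/128) − 1) = 309/341.

309/341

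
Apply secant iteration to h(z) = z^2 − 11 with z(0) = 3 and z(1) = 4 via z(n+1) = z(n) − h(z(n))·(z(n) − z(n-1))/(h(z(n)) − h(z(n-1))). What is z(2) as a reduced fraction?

23/7

h(3) = −2, h(4) = 5. z(2) = 4 − 5·(4 − 3)/(5 − (−2)) = 23/7.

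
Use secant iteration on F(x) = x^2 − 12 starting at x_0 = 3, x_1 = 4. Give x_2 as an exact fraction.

24/7

F(3) = −3, F(4) = 4. x_2 = 4 − 4·(4 − 3)/(4 − (−3)) = 24/7.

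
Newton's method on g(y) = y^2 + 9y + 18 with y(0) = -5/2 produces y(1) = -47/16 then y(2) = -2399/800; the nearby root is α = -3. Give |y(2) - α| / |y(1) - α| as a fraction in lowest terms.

y(1) - α = -47/16 - (-3) = -47/16 + 3 = 1/16, so |y(1) - α| = 1/16.
y(2) - α = -2399/800 - (-3) = -2399/800 + 3 = 1/800, so |y(2) - α| = 1/800.
Ratio = (1/800) / (1/16) = 1/50.

1/50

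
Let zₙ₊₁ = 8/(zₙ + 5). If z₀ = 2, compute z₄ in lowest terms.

z₁ = 8/(2 + 5) = 8/7.
z₂ = 8/(8/7 + 5) = 56/43.
z₃ = 8/(56/43 + 5) = 344/271.
z₄ = 8/(344/271 + 5) = 2168/1699.

2168/1699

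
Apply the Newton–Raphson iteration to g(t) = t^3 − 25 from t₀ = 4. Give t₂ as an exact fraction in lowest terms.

183851/62424

g'(t) = 3t^2.
g(4) = 39, g'(4) = 48, so t₁ = 4 − 39/48 = 51/16.
g(51/16) = 30251/4096, g'(51/16) = 7803/256, so t₂ = (51/16) − (30251/4096)/(7803/256) = 183851/62424.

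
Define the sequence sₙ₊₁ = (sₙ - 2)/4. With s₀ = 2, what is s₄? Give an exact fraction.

-21/32

s₁ = (2 - 2)/4 = 0.
s₂ = (0 - 2)/4 = -1/2.
s₃ = ((-1/2) - 2)/4 = -5/8.
s₄ = ((-5/8) - 2)/4 = -21/32.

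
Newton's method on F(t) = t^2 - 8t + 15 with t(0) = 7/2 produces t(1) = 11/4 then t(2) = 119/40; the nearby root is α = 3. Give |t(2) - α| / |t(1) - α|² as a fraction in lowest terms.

t(1) - α = 11/4 - 3 = -1/4, so |t(1) - α| = 1/4.
t(2) - α = 119/40 - 3 = -1/40, so |t(2) - α| = 1/40.
|t(1) - α|² = 1/16.
Ratio = (1/40) / (1/16) = 2/5.

2/5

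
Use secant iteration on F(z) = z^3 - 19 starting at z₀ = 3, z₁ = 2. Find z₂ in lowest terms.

49/19

F(3) = 8, F(2) = -11. z₂ = 2 - (-11)·(2 - 3)/((-11) - 8) = 49/19.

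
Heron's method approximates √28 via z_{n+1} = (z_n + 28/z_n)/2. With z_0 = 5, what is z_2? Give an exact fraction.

z_1 = (5 + 28/5)/2 = 53/10.
z_2 = (53/10 + 28/(53/10))/2 = 5609/1060.

5609/1060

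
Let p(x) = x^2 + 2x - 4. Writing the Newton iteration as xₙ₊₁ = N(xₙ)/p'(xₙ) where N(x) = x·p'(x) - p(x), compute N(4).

20

p'(x) = 2x + 2.
N(x) = x·p'(x) - p(x) = x·(2x + 2) - (x^2 + 2x - 4) = x^2 + 4.
N(4) = 20.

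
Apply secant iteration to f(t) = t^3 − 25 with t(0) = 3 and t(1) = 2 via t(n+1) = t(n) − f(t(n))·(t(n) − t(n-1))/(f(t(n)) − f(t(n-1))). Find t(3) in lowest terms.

19255/6559

f(3) = 2, f(2) = −17. t(2) = 2 − (−17)·(2 − 3)/((−17) − 2) = 55/19.
f(2) = −17, f(55/19) = −5100/6859. t(3) = (55/19) − (−5100/6859)·((55/19) − 2)/((−5100/6859) − (−17)) = 19255/6559.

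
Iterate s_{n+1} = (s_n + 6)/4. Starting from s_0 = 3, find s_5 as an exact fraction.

s_1 = (3 + 6)/4 = 9/4.
s_2 = ((9/4) + 6)/4 = 33/16.
s_3 = ((33/16) + 6)/4 = 129/64.
s_4 = ((129/64) + 6)/4 = 513/256.
s_5 = ((513/256) + 6)/4 = 2049/1024.

2049/1024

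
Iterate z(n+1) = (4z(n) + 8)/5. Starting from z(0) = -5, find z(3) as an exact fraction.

z(1) = (4·(-5) + 8)/5 = -12/5.
z(2) = (4·(-12/5) + 8)/5 = -8/25.
z(3) = (4·(-8/25) + 8)/5 = 168/125.

168/125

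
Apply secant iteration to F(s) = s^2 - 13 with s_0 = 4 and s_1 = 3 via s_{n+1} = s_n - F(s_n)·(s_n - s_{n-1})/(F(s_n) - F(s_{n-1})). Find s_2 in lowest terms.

F(4) = 3, F(3) = -4. s_2 = 3 - (-4)·(3 - 4)/((-4) - 3) = 25/7.

25/7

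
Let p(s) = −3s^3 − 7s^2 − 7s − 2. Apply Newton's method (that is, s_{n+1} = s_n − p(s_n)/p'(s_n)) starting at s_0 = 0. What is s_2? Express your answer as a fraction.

−538/1281

p'(s) = −9s^2 − 14s − 7.
p(0) = −2, p'(0) = −7, so s_1 = 0 − (−2)/(−7) = −2/7.
p(−2/7) = −172/343, p'(−2/7) = −183/49, so s_2 = (−2/7) − (−172/343)/(−183/49) = −538/1281.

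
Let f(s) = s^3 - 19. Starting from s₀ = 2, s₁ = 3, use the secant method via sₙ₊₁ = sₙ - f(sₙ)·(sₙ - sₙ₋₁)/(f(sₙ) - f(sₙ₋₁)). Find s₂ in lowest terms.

49/19

f(2) = -11, f(3) = 8. s₂ = 3 - 8·(3 - 2)/(8 - (-11)) = 49/19.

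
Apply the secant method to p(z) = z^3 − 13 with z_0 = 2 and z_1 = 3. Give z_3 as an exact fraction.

p(2) = −5, p(3) = 14. z_2 = 3 − 14·(3 − 2)/(14 − (−5)) = 43/19.
p(3) = 14, p(43/19) = −9660/6859. z_3 = (43/19) − (−9660/6859)·((43/19) − 3)/((−9660/6859) − 14) = 17593/7549.

17593/7549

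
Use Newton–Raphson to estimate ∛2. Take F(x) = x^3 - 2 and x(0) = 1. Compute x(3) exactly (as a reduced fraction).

1126819/894348

F'(x) = 3x^2.
F(1) = -1, F'(1) = 3, so x(1) = 1 - (-1)/3 = 4/3.
F(4/3) = 10/27, F'(4/3) = 16/3, so x(2) = (4/3) - (10/27)/(16/3) = 91/72.
F(91/72) = 7075/373248, F'(91/72) = 8281/1728, so x(3) = (91/72) - (7075/373248)/(8281/1728) = 1126819/894348.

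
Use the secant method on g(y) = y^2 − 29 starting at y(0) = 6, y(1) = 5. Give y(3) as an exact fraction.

g(6) = 7, g(5) = −4. y(2) = 5 − (−4)·(5 − 6)/((−4) − 7) = 59/11.
g(5) = −4, g(59/11) = −28/121. y(3) = (59/11) − (−28/121)·((59/11) − 5)/((−28/121) − (−4)) = 307/57.

307/57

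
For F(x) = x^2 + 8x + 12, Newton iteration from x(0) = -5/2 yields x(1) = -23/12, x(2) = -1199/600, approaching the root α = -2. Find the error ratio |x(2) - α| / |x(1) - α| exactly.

x(1) - α = -23/12 - (-2) = -23/12 + 2 = 1/12, so |x(1) - α| = 1/12.
x(2) - α = -1199/600 - (-2) = -1199/600 + 2 = 1/600, so |x(2) - α| = 1/600.
Ratio = (1/600) / (1/12) = 1/50.

1/50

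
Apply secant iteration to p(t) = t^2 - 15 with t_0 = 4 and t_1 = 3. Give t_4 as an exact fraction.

p(4) = 1, p(3) = -6. t_2 = 3 - (-6)·(3 - 4)/((-6) - 1) = 27/7.
p(3) = -6, p(27/7) = -6/49. t_3 = (27/7) - (-6/49)·((27/7) - 3)/((-6/49) - (-6)) = 31/8.
p(27/7) = -6/49, p(31/8) = 1/64. t_4 = (31/8) - (1/64)·((31/8) - (27/7))/((1/64) - (-6/49)) = 1677/433.

1677/433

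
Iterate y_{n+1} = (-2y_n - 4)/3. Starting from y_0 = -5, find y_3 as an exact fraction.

4/9

y_1 = (-2·(-5) - 4)/3 = 2.
y_2 = (-2·2 - 4)/3 = -8/3.
y_3 = (-2·(-8/3) - 4)/3 = 4/9.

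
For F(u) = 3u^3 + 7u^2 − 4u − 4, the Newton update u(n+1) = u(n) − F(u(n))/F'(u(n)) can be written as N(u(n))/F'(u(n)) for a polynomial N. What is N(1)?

F'(u) = 9u^2 + 14u − 4.
N(u) = u·F'(u) − F(u) = u·(9u^2 + 14u − 4) − (3u^3 + 7u^2 − 4u − 4) = 6u^3 + 7u^2 + 4.
N(1) = 17.

17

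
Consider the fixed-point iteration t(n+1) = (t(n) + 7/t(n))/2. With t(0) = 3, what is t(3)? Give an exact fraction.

32257/12192

t(1) = (3 + 7/3)/2 = 8/3.
t(2) = (8/3 + 7/(8/3))/2 = 127/48.
t(3) = (127/48 + 7/(127/48))/2 = 32257/12192.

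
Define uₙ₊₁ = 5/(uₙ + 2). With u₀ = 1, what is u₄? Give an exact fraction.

u₁ = 5/(1 + 2) = 5/3.
u₂ = 5/(5/3 + 2) = 15/11.
u₃ = 5/(15/11 + 2) = 55/37.
u₄ = 5/(55/37 + 2) = 185/129.

185/129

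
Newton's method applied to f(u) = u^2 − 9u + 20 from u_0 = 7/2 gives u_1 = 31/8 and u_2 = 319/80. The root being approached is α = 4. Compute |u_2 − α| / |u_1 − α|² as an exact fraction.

4/5

u_1 − α = 31/8 − 4 = −1/8, so |u_1 − α| = 1/8.
u_2 − α = 319/80 − 4 = −1/80, so |u_2 − α| = 1/80.
|u_1 − α|² = 1/64.
Ratio = (1/80) / (1/64) = 4/5.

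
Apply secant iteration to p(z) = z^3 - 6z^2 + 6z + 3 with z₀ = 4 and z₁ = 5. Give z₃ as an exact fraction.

12033/2677

p(4) = -5, p(5) = 8. z₂ = 5 - 8·(5 - 4)/(8 - (-5)) = 57/13.
p(5) = 8, p(57/13) = -3840/2197. z₃ = (57/13) - (-3840/2197)·((57/13) - 5)/((-3840/2197) - 8) = 12033/2677.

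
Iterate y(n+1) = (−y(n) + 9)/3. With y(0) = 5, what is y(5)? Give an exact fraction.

544/243

y(1) = (−5 + 9)/3 = 4/3.
y(2) = (−(4/3) + 9)/3 = 23/9.
y(3) = (−(23/9) + 9)/3 = 58/27.
y(4) = (−(58/27) + 9)/3 = 185/81.
y(5) = (−(185/81) + 9)/3 = 544/243.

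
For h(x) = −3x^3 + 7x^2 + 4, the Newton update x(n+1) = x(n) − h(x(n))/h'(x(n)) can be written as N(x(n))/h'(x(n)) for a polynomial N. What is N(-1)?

h'(x) = −9x^2 + 14x.
N(x) = x·h'(x) − h(x) = x·(−9x^2 + 14x) − (−3x^3 + 7x^2 + 4) = −6x^3 + 7x^2 − 4.
N(-1) = 9.

9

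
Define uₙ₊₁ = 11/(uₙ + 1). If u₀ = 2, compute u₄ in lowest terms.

u₁ = 11/(2 + 1) = 11/3.
u₂ = 11/(11/3 + 1) = 33/14.
u₃ = 11/(33/14 + 1) = 154/47.
u₄ = 11/(154/47 + 1) = 517/201.

517/201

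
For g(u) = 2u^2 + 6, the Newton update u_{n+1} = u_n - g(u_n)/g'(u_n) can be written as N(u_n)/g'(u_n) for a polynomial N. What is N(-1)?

-4

g'(u) = 4u.
N(u) = u·g'(u) - g(u) = u·(4u) - (2u^2 + 6) = 2u^2 - 6.
N(-1) = -4.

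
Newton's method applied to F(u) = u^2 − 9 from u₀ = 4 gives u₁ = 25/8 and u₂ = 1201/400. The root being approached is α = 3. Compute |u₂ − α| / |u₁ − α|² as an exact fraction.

u₁ − α = 25/8 − 3 = 1/8, so |u₁ − α| = 1/8.
u₂ − α = 1201/400 − 3 = 1/400, so |u₂ − α| = 1/400.
|u₁ − α|² = 1/64.
Ratio = (1/400) / (1/64) = 4/25.

4/25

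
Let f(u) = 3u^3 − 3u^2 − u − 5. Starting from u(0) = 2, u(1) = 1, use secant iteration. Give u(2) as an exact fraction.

17/11

f(2) = 5, f(1) = −6. u(2) = 1 − (−6)·(1 − 2)/((−6) − 5) = 17/11.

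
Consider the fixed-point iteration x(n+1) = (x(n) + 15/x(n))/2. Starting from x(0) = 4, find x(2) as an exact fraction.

x(1) = (4 + 15/4)/2 = 31/8.
x(2) = (31/8 + 15/(31/8))/2 = 1921/496.

1921/496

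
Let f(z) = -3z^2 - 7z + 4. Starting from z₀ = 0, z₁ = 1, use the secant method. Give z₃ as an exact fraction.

f(0) = 4, f(1) = -6. z₂ = 1 - (-6)·(1 - 0)/((-6) - 4) = 2/5.
f(1) = -6, f(2/5) = 18/25. z₃ = (2/5) - (18/25)·((2/5) - 1)/((18/25) - (-6)) = 13/28.

13/28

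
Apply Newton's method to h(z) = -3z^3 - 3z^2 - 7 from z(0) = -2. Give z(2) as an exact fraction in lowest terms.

-73447/41796

h'(z) = -9z^2 - 6z.
h(-2) = 5, h'(-2) = -24, so z(1) = (-2) - 5/(-24) = -43/24.
h(-43/24) = 2875/4608, h'(-43/24) = -1161/64, so z(2) = (-43/24) - (2875/4608)/(-1161/64) = -73447/41796.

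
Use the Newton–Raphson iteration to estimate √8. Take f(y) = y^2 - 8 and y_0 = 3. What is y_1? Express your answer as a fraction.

f'(y) = 2y.
f(3) = 1, f'(3) = 6, so y_1 = 3 - 1/6 = 17/6.

17/6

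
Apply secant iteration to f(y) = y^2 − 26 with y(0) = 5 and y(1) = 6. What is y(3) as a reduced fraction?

311/61

f(5) = −1, f(6) = 10. y(2) = 6 − 10·(6 − 5)/(10 − (−1)) = 56/11.
f(6) = 10, f(56/11) = −10/121. y(3) = (56/11) − (−10/121)·((56/11) − 6)/((−10/121) − 10) = 311/61.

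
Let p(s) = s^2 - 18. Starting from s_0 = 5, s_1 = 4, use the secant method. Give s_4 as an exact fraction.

11960/2819

p(5) = 7, p(4) = -2. s_2 = 4 - (-2)·(4 - 5)/((-2) - 7) = 38/9.
p(4) = -2, p(38/9) = -14/81. s_3 = (38/9) - (-14/81)·((38/9) - 4)/((-14/81) - (-2)) = 157/37.
p(38/9) = -14/81, p(157/37) = 7/1369. s_4 = (157/37) - (7/1369)·((157/37) - (38/9))/((7/1369) - (-14/81)) = 11960/2819.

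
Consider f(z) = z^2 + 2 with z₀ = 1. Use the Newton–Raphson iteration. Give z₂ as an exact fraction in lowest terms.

f'(z) = 2z.
f(1) = 3, f'(1) = 2, so z₁ = 1 − 3/2 = −1/2.
f(−1/2) = 9/4, f'(−1/2) = −1, so z₂ = (−1/2) − (9/4)/(−1) = 7/4.

7/4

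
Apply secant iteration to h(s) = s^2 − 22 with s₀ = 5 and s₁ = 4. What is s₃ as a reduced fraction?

61/13

h(5) = 3, h(4) = −6. s₂ = 4 − (−6)·(4 − 5)/((−6) − 3) = 14/3.
h(4) = −6, h(14/3) = −2/9. s₃ = (14/3) − (−2/9)·((14/3) − 4)/((−2/9) − (−6)) = 61/13.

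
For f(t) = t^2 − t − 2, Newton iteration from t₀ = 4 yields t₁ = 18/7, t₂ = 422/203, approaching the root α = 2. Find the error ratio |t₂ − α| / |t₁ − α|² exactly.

7/29

t₁ − α = 18/7 − 2 = 4/7, so |t₁ − α| = 4/7.
t₂ − α = 422/203 − 2 = 16/203, so |t₂ − α| = 16/203.
|t₁ − α|² = 16/49.
Ratio = (16/203) / (16/49) = 7/29.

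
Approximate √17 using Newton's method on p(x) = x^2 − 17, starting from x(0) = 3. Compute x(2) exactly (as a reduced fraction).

p'(x) = 2x.
p(3) = −8, p'(3) = 6, so x(1) = 3 − (−8)/6 = 13/3.
p(13/3) = 16/9, p'(13/3) = 26/3, so x(2) = (13/3) − (16/9)/(26/3) = 161/39.

161/39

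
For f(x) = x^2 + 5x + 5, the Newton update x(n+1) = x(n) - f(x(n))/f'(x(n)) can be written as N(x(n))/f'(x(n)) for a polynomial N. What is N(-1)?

-4

f'(x) = 2x + 5.
N(x) = x·f'(x) - f(x) = x·(2x + 5) - (x^2 + 5x + 5) = x^2 - 5.
N(-1) = -4.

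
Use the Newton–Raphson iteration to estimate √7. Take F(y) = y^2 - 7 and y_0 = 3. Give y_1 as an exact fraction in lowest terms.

F'(y) = 2y.
F(3) = 2, F'(3) = 6, so y_1 = 3 - 2/6 = 8/3.

8/3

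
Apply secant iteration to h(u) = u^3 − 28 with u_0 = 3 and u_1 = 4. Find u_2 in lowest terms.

112/37

h(3) = −1, h(4) = 36. u_2 = 4 − 36·(4 − 3)/(36 − (−1)) = 112/37.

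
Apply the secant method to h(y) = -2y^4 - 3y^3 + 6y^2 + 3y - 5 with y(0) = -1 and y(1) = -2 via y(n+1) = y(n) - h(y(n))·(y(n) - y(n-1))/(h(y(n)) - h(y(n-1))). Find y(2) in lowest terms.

h(-1) = -1, h(-2) = 5. y(2) = (-2) - 5·((-2) - (-1))/(5 - (-1)) = -7/6.

-7/6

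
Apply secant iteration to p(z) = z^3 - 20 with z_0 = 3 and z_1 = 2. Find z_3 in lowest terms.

p(3) = 7, p(2) = -12. z_2 = 2 - (-12)·(2 - 3)/((-12) - 7) = 50/19.
p(2) = -12, p(50/19) = -12180/6859. z_3 = (50/19) - (-12180/6859)·((50/19) - 2)/((-12180/6859) - (-12)) = 1335/487.

1335/487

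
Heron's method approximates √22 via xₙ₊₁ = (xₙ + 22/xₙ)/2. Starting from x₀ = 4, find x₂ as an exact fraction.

x₁ = (4 + 22/4)/2 = 19/4.
x₂ = (19/4 + 22/(19/4))/2 = 713/152.

713/152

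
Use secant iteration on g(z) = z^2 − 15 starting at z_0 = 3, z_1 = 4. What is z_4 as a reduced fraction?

g(3) = −6, g(4) = 1. z_2 = 4 − 1·(4 − 3)/(1 − (−6)) = 27/7.
g(4) = 1, g(27/7) = −6/49. z_3 = (27/7) − (−6/49)·((27/7) − 4)/((−6/49) − 1) = 213/55.
g(27/7) = −6/49, g(213/55) = −6/3025. z_4 = (213/55) − (−6/3025)·((213/55) − (27/7))/((−6/3025) − (−6/49)) = 1921/496.

1921/496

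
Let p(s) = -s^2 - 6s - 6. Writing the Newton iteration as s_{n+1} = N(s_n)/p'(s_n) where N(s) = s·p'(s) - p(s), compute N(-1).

5

p'(s) = -2s - 6.
N(s) = s·p'(s) - p(s) = s·(-2s - 6) - (-s^2 - 6s - 6) = -s^2 + 6.
N(-1) = 5.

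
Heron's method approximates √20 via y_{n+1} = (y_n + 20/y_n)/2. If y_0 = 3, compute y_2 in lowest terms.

y_1 = (3 + 20/3)/2 = 29/6.
y_2 = (29/6 + 20/(29/6))/2 = 1561/348.

1561/348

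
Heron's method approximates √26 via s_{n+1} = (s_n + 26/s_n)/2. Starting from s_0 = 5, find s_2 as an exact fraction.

5201/1020

s_1 = (5 + 26/5)/2 = 51/10.
s_2 = (51/10 + 26/(51/10))/2 = 5201/1020.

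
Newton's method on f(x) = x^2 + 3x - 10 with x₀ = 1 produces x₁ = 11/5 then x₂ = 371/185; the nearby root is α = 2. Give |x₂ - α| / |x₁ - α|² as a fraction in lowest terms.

5/37

x₁ - α = 11/5 - 2 = 1/5, so |x₁ - α| = 1/5.
x₂ - α = 371/185 - 2 = 1/185, so |x₂ - α| = 1/185.
|x₁ - α|² = 1/25.
Ratio = (1/185) / (1/25) = 5/37.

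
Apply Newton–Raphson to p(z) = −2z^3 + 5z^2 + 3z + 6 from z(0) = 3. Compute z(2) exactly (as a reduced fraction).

p'(z) = −6z^2 + 10z + 3.
p(3) = 6, p'(3) = −21, so z(1) = 3 − 6/(−21) = 23/7.
p(23/7) = −380/343, p'(23/7) = −1417/49, so z(2) = (23/7) − (−380/343)/(−1417/49) = 32211/9919.

32211/9919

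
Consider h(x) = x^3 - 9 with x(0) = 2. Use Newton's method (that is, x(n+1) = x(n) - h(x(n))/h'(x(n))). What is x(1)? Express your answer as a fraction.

h'(x) = 3x^2.
h(2) = -1, h'(2) = 12, so x(1) = 2 - (-1)/12 = 25/12.

25/12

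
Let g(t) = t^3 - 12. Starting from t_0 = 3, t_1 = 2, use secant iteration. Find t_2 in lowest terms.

42/19

g(3) = 15, g(2) = -4. t_2 = 2 - (-4)·(2 - 3)/((-4) - 15) = 42/19.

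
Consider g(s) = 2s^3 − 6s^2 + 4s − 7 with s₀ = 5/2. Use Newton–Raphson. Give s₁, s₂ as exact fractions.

g'(s) = 6s^2 − 12s + 4.
g(5/2) = −13/4, g'(5/2) = 23/2, so s₁ = (5/2) − (−13/4)/(23/2) = 64/23.
g(64/23) = 9295/12167, g'(64/23) = 9028/529, so s₂ = (64/23) − (9295/12167)/(9028/529) = 568497/207644.

s₁ = 64/23, s₂ = 568497/207644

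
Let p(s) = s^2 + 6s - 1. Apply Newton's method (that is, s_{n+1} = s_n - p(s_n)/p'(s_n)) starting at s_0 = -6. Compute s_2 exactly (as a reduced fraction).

p'(s) = 2s + 6.
p(-6) = -1, p'(-6) = -6, so s_1 = (-6) - (-1)/(-6) = -37/6.
p(-37/6) = 1/36, p'(-37/6) = -19/3, so s_2 = (-37/6) - (1/36)/(-19/3) = -1405/228.

-1405/228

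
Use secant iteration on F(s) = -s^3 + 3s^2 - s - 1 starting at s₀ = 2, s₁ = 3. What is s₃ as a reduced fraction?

F(2) = 1, F(3) = -4. s₂ = 3 - (-4)·(3 - 2)/((-4) - 1) = 11/5.
F(3) = -4, F(11/5) = 84/125. s₃ = (11/5) - (84/125)·((11/5) - 3)/((84/125) - (-4)) = 169/73.

169/73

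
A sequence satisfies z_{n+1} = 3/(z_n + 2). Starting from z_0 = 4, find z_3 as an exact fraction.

z_1 = 3/(4 + 2) = 1/2.
z_2 = 3/(1/2 + 2) = 6/5.
z_3 = 3/(6/5 + 2) = 15/16.

15/16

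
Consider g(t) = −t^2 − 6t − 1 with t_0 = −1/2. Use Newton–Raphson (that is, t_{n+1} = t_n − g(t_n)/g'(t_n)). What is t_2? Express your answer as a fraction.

g'(t) = −2t − 6.
g(−1/2) = 7/4, g'(−1/2) = −5, so t_1 = (−1/2) − (7/4)/(−5) = −3/20.
g(−3/20) = −49/400, g'(−3/20) = −57/10, so t_2 = (−3/20) − (−49/400)/(−57/10) = −391/2280.

−391/2280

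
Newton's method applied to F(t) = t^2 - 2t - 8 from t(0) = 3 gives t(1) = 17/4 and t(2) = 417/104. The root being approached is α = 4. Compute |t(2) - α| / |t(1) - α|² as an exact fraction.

2/13

t(1) - α = 17/4 - 4 = 1/4, so |t(1) - α| = 1/4.
t(2) - α = 417/104 - 4 = 1/104, so |t(2) - α| = 1/104.
|t(1) - α|² = 1/16.
Ratio = (1/104) / (1/16) = 2/13.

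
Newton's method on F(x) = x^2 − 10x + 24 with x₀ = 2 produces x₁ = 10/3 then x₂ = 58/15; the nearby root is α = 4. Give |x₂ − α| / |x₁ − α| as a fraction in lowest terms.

x₁ − α = 10/3 − 4 = −2/3, so |x₁ − α| = 2/3.
x₂ − α = 58/15 − 4 = −2/15, so |x₂ − α| = 2/15.
Ratio = (2/15) / (2/3) = 1/5.

1/5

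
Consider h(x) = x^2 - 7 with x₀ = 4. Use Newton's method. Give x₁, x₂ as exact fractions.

x₁ = 23/8, x₂ = 977/368

h'(x) = 2x.
h(4) = 9, h'(4) = 8, so x₁ = 4 - 9/8 = 23/8.
h(23/8) = 81/64, h'(23/8) = 23/4, so x₂ = (23/8) - (81/64)/(23/4) = 977/368.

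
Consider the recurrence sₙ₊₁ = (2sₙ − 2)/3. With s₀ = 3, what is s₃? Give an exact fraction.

−14/27

s₁ = (2·3 − 2)/3 = 4/3.
s₂ = (2·(4/3) − 2)/3 = 2/9.
s₃ = (2·(2/9) − 2)/3 = −14/27.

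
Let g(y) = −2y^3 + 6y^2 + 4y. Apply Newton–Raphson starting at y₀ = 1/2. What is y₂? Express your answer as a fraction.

94/6545

g'(y) = −6y^2 + 12y + 4.
g(1/2) = 13/4, g'(1/2) = 17/2, so y₁ = (1/2) − (13/4)/(17/2) = 2/17.
g(2/17) = 2704/4913, g'(2/17) = 1540/289, so y₂ = (2/17) − (2704/4913)/(1540/289) = 94/6545.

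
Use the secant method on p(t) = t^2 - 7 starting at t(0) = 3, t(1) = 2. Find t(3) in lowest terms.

61/23

p(3) = 2, p(2) = -3. t(2) = 2 - (-3)·(2 - 3)/((-3) - 2) = 13/5.
p(2) = -3, p(13/5) = -6/25. t(3) = (13/5) - (-6/25)·((13/5) - 2)/((-6/25) - (-3)) = 61/23.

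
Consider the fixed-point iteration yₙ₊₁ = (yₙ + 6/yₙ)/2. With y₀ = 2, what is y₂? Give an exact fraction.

49/20

y₁ = (2 + 6/2)/2 = 5/2.
y₂ = (5/2 + 6/(5/2))/2 = 49/20.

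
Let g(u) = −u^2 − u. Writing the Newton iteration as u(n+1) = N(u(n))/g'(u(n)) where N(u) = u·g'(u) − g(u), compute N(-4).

−16

g'(u) = −2u − 1.
N(u) = u·g'(u) − g(u) = u·(−2u − 1) − (−u^2 − u) = −u^2.
N(-4) = −16.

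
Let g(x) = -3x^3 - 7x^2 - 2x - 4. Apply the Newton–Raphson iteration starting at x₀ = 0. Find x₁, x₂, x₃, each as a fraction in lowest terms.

x₁ = -2, x₂ = -12/5, x₃ = -2914/1265

g'(x) = -9x^2 - 14x - 2.
g(0) = -4, g'(0) = -2, so x₁ = 0 - (-4)/(-2) = -2.
g(-2) = -4, g'(-2) = -10, so x₂ = (-2) - (-4)/(-10) = -12/5.
g(-12/5) = 244/125, g'(-12/5) = -506/25, so x₃ = (-12/5) - (244/125)/(-506/25) = -2914/1265.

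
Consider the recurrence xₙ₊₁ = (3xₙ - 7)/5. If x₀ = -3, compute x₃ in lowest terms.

-424/125

x₁ = (3·(-3) - 7)/5 = -16/5.
x₂ = (3·(-16/5) - 7)/5 = -83/25.
x₃ = (3·(-83/25) - 7)/5 = -424/125.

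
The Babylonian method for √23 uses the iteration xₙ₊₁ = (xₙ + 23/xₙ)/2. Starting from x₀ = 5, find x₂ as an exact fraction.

1151/240

x₁ = (5 + 23/5)/2 = 24/5.
x₂ = (24/5 + 23/(24/5))/2 = 1151/240.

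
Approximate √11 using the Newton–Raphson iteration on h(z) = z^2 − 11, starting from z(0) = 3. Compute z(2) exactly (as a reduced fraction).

199/60

h'(z) = 2z.
h(3) = −2, h'(3) = 6, so z(1) = 3 − (−2)/6 = 10/3.
h(10/3) = 1/9, h'(10/3) = 20/3, so z(2) = (10/3) − (1/9)/(20/3) = 199/60.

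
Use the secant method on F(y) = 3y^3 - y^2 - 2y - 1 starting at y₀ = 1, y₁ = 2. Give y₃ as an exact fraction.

F(1) = -1, F(2) = 15. y₂ = 2 - 15·(2 - 1)/(15 - (-1)) = 17/16.
F(2) = 15, F(17/16) = -2685/4096. y₃ = (17/16) - (-2685/4096)·((17/16) - 2)/((-2685/4096) - 15) = 314/285.

314/285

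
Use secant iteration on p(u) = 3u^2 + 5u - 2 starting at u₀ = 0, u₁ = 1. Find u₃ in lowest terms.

p(0) = -2, p(1) = 6. u₂ = 1 - 6·(1 - 0)/(6 - (-2)) = 1/4.
p(1) = 6, p(1/4) = -9/16. u₃ = (1/4) - (-9/16)·((1/4) - 1)/((-9/16) - 6) = 11/35.

11/35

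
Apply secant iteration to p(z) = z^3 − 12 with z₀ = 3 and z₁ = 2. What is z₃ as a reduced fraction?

p(3) = 15, p(2) = −4. z₂ = 2 − (−4)·(2 − 3)/((−4) − 15) = 42/19.
p(2) = −4, p(42/19) = −8220/6859. z₃ = (42/19) − (−8220/6859)·((42/19) − 2)/((−8220/6859) − (−4)) = 2763/1201.

2763/1201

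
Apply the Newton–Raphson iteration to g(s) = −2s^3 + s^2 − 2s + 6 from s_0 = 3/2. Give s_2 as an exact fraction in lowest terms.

912993/666650

g'(s) = −6s^2 + 2s − 2.
g(3/2) = −3/2, g'(3/2) = −25/2, so s_1 = (3/2) − (−3/2)/(−25/2) = 69/50.
g(69/50) = −1746/15625, g'(69/50) = −13333/1250, so s_2 = (69/50) − (−1746/15625)/(−13333/1250) = 912993/666650.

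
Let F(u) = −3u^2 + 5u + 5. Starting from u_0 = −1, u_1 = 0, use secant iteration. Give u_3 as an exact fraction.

F(−1) = −3, F(0) = 5. u_2 = 0 − 5·(0 − (−1))/(5 − (−3)) = −5/8.
F(0) = 5, F(−5/8) = 45/64. u_3 = (−5/8) − (45/64)·((−5/8) − 0)/((45/64) − 5) = −8/11.

−8/11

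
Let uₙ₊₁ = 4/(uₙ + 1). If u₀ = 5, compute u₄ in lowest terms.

68/37

u₁ = 4/(5 + 1) = 2/3.
u₂ = 4/(2/3 + 1) = 12/5.
u₃ = 4/(12/5 + 1) = 20/17.
u₄ = 4/(20/17 + 1) = 68/37.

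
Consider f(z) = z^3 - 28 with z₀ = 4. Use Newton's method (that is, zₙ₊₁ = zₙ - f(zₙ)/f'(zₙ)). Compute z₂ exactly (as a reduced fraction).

f'(z) = 3z^2.
f(4) = 36, f'(4) = 48, so z₁ = 4 - 36/48 = 13/4.
f(13/4) = 405/64, f'(13/4) = 507/16, so z₂ = (13/4) - (405/64)/(507/16) = 1031/338.

1031/338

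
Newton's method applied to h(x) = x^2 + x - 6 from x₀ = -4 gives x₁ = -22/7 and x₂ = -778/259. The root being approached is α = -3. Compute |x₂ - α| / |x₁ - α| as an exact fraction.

x₁ - α = -22/7 - (-3) = -22/7 + 3 = -1/7, so |x₁ - α| = 1/7.
x₂ - α = -778/259 - (-3) = -778/259 + 3 = -1/259, so |x₂ - α| = 1/259.
Ratio = (1/259) / (1/7) = 1/37.

1/37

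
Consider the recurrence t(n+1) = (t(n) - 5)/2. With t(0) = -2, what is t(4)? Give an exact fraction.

t(1) = ((-2) - 5)/2 = -7/2.
t(2) = ((-7/2) - 5)/2 = -17/4.
t(3) = ((-17/4) - 5)/2 = -37/8.
t(4) = ((-37/8) - 5)/2 = -77/16.

-77/16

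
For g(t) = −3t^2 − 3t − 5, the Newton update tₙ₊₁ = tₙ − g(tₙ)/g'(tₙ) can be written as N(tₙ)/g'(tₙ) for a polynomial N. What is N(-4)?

g'(t) = −6t − 3.
N(t) = t·g'(t) − g(t) = t·(−6t − 3) − (−3t^2 − 3t − 5) = −3t^2 + 5.
N(-4) = −43.

−43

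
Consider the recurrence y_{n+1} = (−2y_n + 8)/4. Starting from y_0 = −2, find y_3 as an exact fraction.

y_1 = (−2·(−2) + 8)/4 = 3.
y_2 = (−2·3 + 8)/4 = 1/2.
y_3 = (−2·(1/2) + 8)/4 = 7/4.

7/4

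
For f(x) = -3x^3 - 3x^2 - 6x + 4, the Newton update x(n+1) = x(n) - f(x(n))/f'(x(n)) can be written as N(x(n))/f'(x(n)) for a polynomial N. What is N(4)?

-436

f'(x) = -9x^2 - 6x - 6.
N(x) = x·f'(x) - f(x) = x·(-9x^2 - 6x - 6) - (-3x^3 - 3x^2 - 6x + 4) = -6x^3 - 3x^2 - 4.
N(4) = -436.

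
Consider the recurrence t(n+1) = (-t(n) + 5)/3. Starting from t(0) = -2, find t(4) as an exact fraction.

t(1) = (-(-2) + 5)/3 = 7/3.
t(2) = (-(7/3) + 5)/3 = 8/9.
t(3) = (-(8/9) + 5)/3 = 37/27.
t(4) = (-(37/27) + 5)/3 = 98/81.

98/81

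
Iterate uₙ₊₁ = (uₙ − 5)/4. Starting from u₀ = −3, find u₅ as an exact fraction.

−427/256

u₁ = ((−3) − 5)/4 = −2.
u₂ = ((−2) − 5)/4 = −7/4.
u₃ = ((−7/4) − 5)/4 = −27/16.
u₄ = ((−27/16) − 5)/4 = −107/64.
u₅ = ((−107/64) − 5)/4 = −427/256.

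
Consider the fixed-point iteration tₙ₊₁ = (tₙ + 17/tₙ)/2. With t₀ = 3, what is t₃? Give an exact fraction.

25889/6279

t₁ = (3 + 17/3)/2 = 13/3.
t₂ = (13/3 + 17/(13/3))/2 = 161/39.
t₃ = (161/39 + 17/(161/39))/2 = 25889/6279.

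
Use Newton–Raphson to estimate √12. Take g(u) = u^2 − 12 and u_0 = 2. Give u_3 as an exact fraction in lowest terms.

97/28

g'(u) = 2u.
g(2) = −8, g'(2) = 4, so u_1 = 2 − (−8)/4 = 4.
g(4) = 4, g'(4) = 8, so u_2 = 4 − 4/8 = 7/2.
g(7/2) = 1/4, g'(7/2) = 7, so u_3 = (7/2) − (1/4)/7 = 97/28.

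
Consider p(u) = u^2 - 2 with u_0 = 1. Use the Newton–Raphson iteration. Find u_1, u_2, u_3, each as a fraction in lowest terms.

u_1 = 3/2, u_2 = 17/12, u_3 = 577/408

p'(u) = 2u.
p(1) = -1, p'(1) = 2, so u_1 = 1 - (-1)/2 = 3/2.
p(3/2) = 1/4, p'(3/2) = 3, so u_2 = (3/2) - (1/4)/3 = 17/12.
p(17/12) = 1/144, p'(17/12) = 17/6, so u_3 = (17/12) - (1/144)/(17/6) = 577/408.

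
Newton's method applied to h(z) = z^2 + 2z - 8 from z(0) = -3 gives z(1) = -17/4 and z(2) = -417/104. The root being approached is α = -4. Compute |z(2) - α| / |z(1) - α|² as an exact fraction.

z(1) - α = -17/4 - (-4) = -17/4 + 4 = -1/4, so |z(1) - α| = 1/4.
z(2) - α = -417/104 - (-4) = -417/104 + 4 = -1/104, so |z(2) - α| = 1/104.
|z(1) - α|² = 1/16.
Ratio = (1/104) / (1/16) = 2/13.

2/13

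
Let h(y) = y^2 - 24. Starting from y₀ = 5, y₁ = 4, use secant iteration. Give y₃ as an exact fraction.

49/10

h(5) = 1, h(4) = -8. y₂ = 4 - (-8)·(4 - 5)/((-8) - 1) = 44/9.
h(4) = -8, h(44/9) = -8/81. y₃ = (44/9) - (-8/81)·((44/9) - 4)/((-8/81) - (-8)) = 49/10.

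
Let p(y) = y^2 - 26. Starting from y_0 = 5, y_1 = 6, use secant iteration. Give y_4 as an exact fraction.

p(5) = -1, p(6) = 10. y_2 = 6 - 10·(6 - 5)/(10 - (-1)) = 56/11.
p(6) = 10, p(56/11) = -10/121. y_3 = (56/11) - (-10/121)·((56/11) - 6)/((-10/121) - 10) = 311/61.
p(56/11) = -10/121, p(311/61) = -25/3721. y_4 = (311/61) - (-25/3721)·((311/61) - (56/11))/((-25/3721) - (-10/121)) = 34862/6837.

34862/6837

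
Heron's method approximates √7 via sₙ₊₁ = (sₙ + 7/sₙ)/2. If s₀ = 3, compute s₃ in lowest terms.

32257/12192

s₁ = (3 + 7/3)/2 = 8/3.
s₂ = (8/3 + 7/(8/3))/2 = 127/48.
s₃ = (127/48 + 7/(127/48))/2 = 32257/12192.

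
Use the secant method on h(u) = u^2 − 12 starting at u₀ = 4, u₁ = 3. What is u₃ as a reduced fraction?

52/15

h(4) = 4, h(3) = −3. u₂ = 3 − (−3)·(3 − 4)/((−3) − 4) = 24/7.
h(3) = −3, h(24/7) = −12/49. u₃ = (24/7) − (−12/49)·((24/7) − 3)/((−12/49) − (−3)) = 52/15.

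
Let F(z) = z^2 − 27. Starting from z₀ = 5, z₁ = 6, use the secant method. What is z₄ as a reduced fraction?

1351/260

F(5) = −2, F(6) = 9. z₂ = 6 − 9·(6 − 5)/(9 − (−2)) = 57/11.
F(6) = 9, F(57/11) = −18/121. z₃ = (57/11) − (−18/121)·((57/11) − 6)/((−18/121) − 9) = 213/41.
F(57/11) = −18/121, F(213/41) = −18/1681. z₄ = (213/41) − (−18/1681)·((213/41) − (57/11))/((−18/1681) − (−18/121)) = 1351/260.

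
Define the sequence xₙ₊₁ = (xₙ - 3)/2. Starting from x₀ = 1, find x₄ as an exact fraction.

-11/4

x₁ = (1 - 3)/2 = -1.
x₂ = ((-1) - 3)/2 = -2.
x₃ = ((-2) - 3)/2 = -5/2.
x₄ = ((-5/2) - 3)/2 = -11/4.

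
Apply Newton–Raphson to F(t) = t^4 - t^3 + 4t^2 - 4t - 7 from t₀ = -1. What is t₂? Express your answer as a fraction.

-1634167/1987780

F'(t) = 4t^3 - 3t^2 + 8t - 4.
F(-1) = 3, F'(-1) = -19, so t₁ = (-1) - 3/(-19) = -16/19.
F(-16/19) = 39753/130321, F'(-16/19) = -104620/6859, so t₂ = (-16/19) - (39753/130321)/(-104620/6859) = -1634167/1987780.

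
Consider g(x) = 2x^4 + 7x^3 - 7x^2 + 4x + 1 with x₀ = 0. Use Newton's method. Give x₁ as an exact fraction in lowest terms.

g'(x) = 8x^3 + 21x^2 - 14x + 4.
g(0) = 1, g'(0) = 4, so x₁ = 0 - 1/4 = -1/4.

-1/4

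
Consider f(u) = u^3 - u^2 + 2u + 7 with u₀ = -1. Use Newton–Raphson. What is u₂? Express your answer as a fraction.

f'(u) = 3u^2 - 2u + 2.
f(-1) = 3, f'(-1) = 7, so u₁ = (-1) - 3/7 = -10/7.
f(-10/7) = -279/343, f'(-10/7) = 538/49, so u₂ = (-10/7) - (-279/343)/(538/49) = -5101/3766.

-5101/3766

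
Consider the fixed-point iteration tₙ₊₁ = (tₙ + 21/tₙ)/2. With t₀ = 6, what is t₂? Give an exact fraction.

697/152

t₁ = (6 + 21/6)/2 = 19/4.
t₂ = (19/4 + 21/(19/4))/2 = 697/152.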